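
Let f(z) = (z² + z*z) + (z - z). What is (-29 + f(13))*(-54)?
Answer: -16686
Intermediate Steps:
f(z) = 2*z² (f(z) = (z² + z²) + 0 = 2*z² + 0 = 2*z²)
(-29 + f(13))*(-54) = (-29 + 2*13²)*(-54) = (-29 + 2*169)*(-54) = (-29 + 338)*(-54) = 309*(-54) = -16686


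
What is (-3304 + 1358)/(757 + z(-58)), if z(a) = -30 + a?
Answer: -1946/669 ≈ -2.9088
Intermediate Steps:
(-3304 + 1358)/(757 + z(-58)) = (-3304 + 1358)/(757 + (-30 - 58)) = -1946/(757 - 88) = -1946/669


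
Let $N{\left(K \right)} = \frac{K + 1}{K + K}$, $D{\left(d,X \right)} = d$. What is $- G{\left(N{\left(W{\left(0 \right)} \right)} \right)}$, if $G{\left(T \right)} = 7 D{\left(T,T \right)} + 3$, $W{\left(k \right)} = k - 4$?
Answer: $- \frac{45}{8} \approx -5.625$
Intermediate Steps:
$W{\left(k \right)} = -4 + k$
$N{\left(K \right)} = \frac{1 + K}{2 K}$
$G{\left(T \right)} = 3 + 7 T$ ($G{\left(T \right)} = 7 T + 3 = 3 + 7 T$)
$- G{\left(N{\left(W{\left(0 \right)} \right)} \right)} = - (3 + 7 \frac{1 + \left(-4 + 0\right)}{2 \left(-4 + 0\right)}) = - (3 + 7 \frac{1 - 4}{2 \left(-4\right)}) = - (3 + 7 \cdot \frac{1}{2} \left(- \frac{1}{4}\right) \left(-3\right)) = - (3 + 7 \cdot \frac{3}{8}) = - (3 + \frac{21}{8}) = \left(-1\right) \frac{45}{8} = - \frac{45}{8}$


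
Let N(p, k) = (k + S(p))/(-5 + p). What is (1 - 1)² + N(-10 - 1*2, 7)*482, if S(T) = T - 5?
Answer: 4820/17 ≈ 283.53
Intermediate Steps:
S(T) = -5 + T
N(p, k) = (-5 + k + p)/(-5 + p) (N(p, k) = (k + (-5 + p))/(-5 + p) = (-5 + k + p)/(-5 + p))
(1 - 1)² + N(-10 - 1*2, 7)*482 = (1 - 1)² + ((-5 + 7 + (-10 - 1*2))/(-5 + (-10 - 1*2)))*482 = 0² + ((-5 + 7 + (-10 - 2))/(-5 + (-10 - 2)))*482 = 0 + ((-5 + 7 - 12)/(-5 - 12))*482 = 0 + (-10/(-17))*482 = 0 - 1/17*(-10)*482 = 0 + (10/17)*482 = 0 + 4820/17 = 4820/17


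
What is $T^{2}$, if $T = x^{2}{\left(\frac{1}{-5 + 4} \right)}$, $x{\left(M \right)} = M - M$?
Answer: $0$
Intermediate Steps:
$x{\left(M \right)} = 0$
$T = 0$ ($T = 0^{2} = 0$)
$T^{2} = 0^{2} = 0$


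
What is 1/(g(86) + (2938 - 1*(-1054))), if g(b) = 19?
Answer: 1/4011 ≈ 0.00024931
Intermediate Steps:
1/(g(86) + (2938 - 1*(-1054))) = 1/(19 + (2938 - 1*(-1054))) = 1/(19 + (2938 + 1054)) = 1/(19 + 3992) = 1/4011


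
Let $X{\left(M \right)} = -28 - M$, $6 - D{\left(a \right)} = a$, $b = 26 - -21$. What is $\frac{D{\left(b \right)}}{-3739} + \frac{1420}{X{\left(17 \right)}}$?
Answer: $- \frac{1061507}{33651} \approx -31.545$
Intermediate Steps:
$b = 47$ ($b = 26 + 21 = 47$)
$D{\left(a \right)} = 6 - a$
$\frac{D{\left(b \right)}}{-3739} + \frac{1420}{X{\left(17 \right)}} = \frac{6 - 47}{-3739} + \frac{1420}{-28 - 17} = \left(6 - 47\right) \left(- \frac{1}{3739}\right) + \frac{1420}{-28 - 17} = \left(-41\right) \left(- \frac{1}{3739}\right) + \frac{1420}{-45} = \frac{41}{3739} + 1420 \left(- \frac{1}{45}\right) = \frac{41}{3739} - \frac{284}{9} = - \frac{1061507}{33651}$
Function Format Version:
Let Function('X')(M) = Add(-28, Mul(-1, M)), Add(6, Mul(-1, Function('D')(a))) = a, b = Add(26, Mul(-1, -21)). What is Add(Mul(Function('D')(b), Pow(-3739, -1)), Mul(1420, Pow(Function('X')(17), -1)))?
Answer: Rational(-1061507, 33651) ≈ -31.545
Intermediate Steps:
b = 47 (b = Add(26, 21) = 47)
Function('D')(a) = Add(6, Mul(-1, a))
Add(Mul(Function('D')(b), Pow(-3739, -1)), Mul(1420, Pow(Function('X')(17), -1))) = Add(Mul(Add(6, Mul(-1, 47)), Pow(-3739, -1)), Mul(1420, Pow(Add(-28, Mul(-1, 17)), -1))) = Add(Mul(Add(6, -47), Rational(-1, 3739)), Mul(1420, Pow(Add(-28, -17), -1))) = Add(Mul(-41, Rational(-1, 3739)), Mul(1420, Pow(-45, -1))) = Add(Rational(41, 3739), Mul(1420, Rational(-1, 45))) = Add(Rational(41, 3739), Rational(-284, 9)) = Rational(-1061507, 33651)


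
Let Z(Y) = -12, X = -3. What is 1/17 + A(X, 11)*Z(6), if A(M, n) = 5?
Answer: -1019/17 ≈ -59.941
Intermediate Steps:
1/17 + A(X, 11)*Z(6) = 1/17 + 5*(-12) = 1/17 - 60 = -1019/17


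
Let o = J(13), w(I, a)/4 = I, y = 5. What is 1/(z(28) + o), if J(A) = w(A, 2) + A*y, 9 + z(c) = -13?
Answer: 1/95 ≈ 0.010526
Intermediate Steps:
w(I, a) = 4*I
z(c) = -22 (z(c) = -9 - 13 = -22)
J(A) = 9*A (J(A) = 4*A + A*5 = 4*A + 5*A = 9*A)
o = 117 (o = 9*13 = 117)
1/(z(28) + o) = 1/(-22 + 117) = 1/95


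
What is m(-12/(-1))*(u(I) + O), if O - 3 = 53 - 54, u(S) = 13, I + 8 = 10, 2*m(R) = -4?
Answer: -30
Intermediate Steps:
m(R) = -2 (m(R) = (½)*(-4) = -2)
I = 2 (I = -8 + 10 = 2)
O = 2 (O = 3 + (53 - 54) = 3 - 1 = 2)
m(-12/(-1))*(u(I) + O) = -2*(13 + 2) = -2*15 = -30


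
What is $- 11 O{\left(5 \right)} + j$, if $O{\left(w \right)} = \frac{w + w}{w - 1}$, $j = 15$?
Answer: $- \frac{25}{2} \approx -12.5$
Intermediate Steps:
$O{\left(w \right)} = \frac{2 w}{-1 + w}$
$- 11 O{\left(5 \right)} + j = - 11 \cdot 2 \cdot 5 \frac{1}{-1 + 5} + 15 = - 11 \cdot 2 \cdot 5 \cdot \frac{1}{4} + 15 = \left(-11\right) \frac{5}{2} + 15 = - \frac{55}{2} + 15 = - \frac{25}{2}$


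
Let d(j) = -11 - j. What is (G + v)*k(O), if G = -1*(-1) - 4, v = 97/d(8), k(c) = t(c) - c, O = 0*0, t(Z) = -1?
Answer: 154/19 ≈ 8.1053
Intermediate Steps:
O = 0
k(c) = -1 - c
v = -97/19 (v = 97/(-11 - 1*8) = 97/(-11 - 8) = 97/(-19) = 97*(-1/19) = -97/19 ≈ -5.1053)
G = -3 (G = 1 - 4 = -3)
(G + v)*k(O) = (-3 - 97/19)*(-1 - 1*0) = -154*(-1 + 0)/19 = -154/19*(-1) = 154/19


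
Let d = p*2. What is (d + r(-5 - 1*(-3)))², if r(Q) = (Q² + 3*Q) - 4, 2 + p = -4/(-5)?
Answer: 1764/25 ≈ 70.560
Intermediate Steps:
p = -6/5 (p = -2 - 4/(-5) = -2 - 4*(-⅕) = -2 + ⅘ = -6/5 ≈ -1.2000)
r(Q) = -4 + Q² + 3*Q
d = -12/5 (d = -6/5*2 = -12/5 ≈ -2.4000)
(d + r(-5 - 1*(-3)))² = (-12/5 + (-4 + (-5 - 1*(-3))² + 3*(-5 - 1*(-3))))² = (-12/5 + (-4 + (-5 + 3)² + 3*(-5 + 3)))² = (-12/5 + (-4 + (-2)² + 3*(-2)))² = (-12/5 + (-4 + 4 - 6))² = (-12/5 - 6)² = (-42/5)² = 1764/25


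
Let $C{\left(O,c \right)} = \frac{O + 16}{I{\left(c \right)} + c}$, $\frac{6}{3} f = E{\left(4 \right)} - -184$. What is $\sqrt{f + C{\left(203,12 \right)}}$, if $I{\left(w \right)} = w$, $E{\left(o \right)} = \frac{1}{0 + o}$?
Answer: $\frac{9 \sqrt{5}}{2} \approx 10.062$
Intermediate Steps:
$E{\left(o \right)} = \frac{1}{o}$
$f = \frac{737}{8}$ ($f = \frac{\frac{1}{4} - -184}{2} = \frac{\frac{1}{4} + 184}{2} = \frac{1}{2} \cdot \frac{737}{4} = \frac{737}{8} \approx 92.125$)
$C{\left(O,c \right)} = \frac{16 + O}{2 c}$ ($C{\left(O,c \right)} = \frac{O + 16}{c + c} = \frac{16 + O}{2 c}$)
$\sqrt{f + C{\left(203,12 \right)}} = \sqrt{\frac{737}{8} + \frac{16 + 203}{2 \cdot 12}} = \sqrt{\frac{737}{8} + \frac{1}{2} \cdot \frac{1}{12} \cdot 219} = \sqrt{\frac{737}{8} + \frac{73}{8}} = \sqrt{\frac{405}{4}} = \frac{9 \sqrt{5}}{2}$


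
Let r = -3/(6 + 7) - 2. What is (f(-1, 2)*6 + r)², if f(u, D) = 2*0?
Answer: 841/169 ≈ 4.9763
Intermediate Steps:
f(u, D) = 0
r = -29/13 (r = -3/13 - 2 = -29/13 ≈ -2.2308)
(f(-1, 2)*6 + r)² = (0*6 - 29/13)² = (0 - 29/13)² = (-29/13)² = 841/169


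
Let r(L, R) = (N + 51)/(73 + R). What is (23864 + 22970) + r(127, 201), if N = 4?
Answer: 12832571/274 ≈ 46834.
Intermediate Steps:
r(L, R) = 55/(73 + R) (r(L, R) = (4 + 51)/(73 + R) = 55/(73 + R))
(23864 + 22970) + r(127, 201) = (23864 + 22970) + 55/(73 + 201) = 46834 + 55/274 = 12832571/274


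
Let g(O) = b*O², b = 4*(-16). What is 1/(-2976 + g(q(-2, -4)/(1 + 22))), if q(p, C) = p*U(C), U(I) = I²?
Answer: -529/1639840 ≈ -0.00032259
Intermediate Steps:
b = -64
q(p, C) = p*C²
g(O) = -64*O²
1/(-2976 + g(q(-2, -4)/(1 + 22))) = 1/(-2976 - 64*1024/(1 + 22)²) = 1/(-2976 - 64*(-2*16/23)²) = 1/(-2976 - 64*(-32*1/23)²) = 1/(-2976 - 64*(-32/23)²) = 1/(-2976 - 64*1024/529) = 1/(-2976 - 65536/529) = 1/(-1639840/529) = -529/1639840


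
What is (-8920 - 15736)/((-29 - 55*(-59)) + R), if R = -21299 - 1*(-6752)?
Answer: 24656/11331 ≈ 2.1760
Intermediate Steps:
R = -14547 (R = -21299 + 6752 = -14547)
(-8920 - 15736)/((-29 - 55*(-59)) + R) = (-8920 - 15736)/((-29 - 55*(-59)) - 14547) = -24656/((-29 + 3245) - 14547) = -24656/(3216 - 14547) = -24656/(-11331) = -24656*(-1/11331) = 24656/11331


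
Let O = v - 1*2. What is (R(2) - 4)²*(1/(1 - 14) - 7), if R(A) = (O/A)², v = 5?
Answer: -1127/52 ≈ -21.673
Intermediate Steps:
O = 3 (O = 5 - 1*2 = 5 - 2 = 3)
R(A) = 9/A² (R(A) = (3/A)² = 9/A²)
(R(2) - 4)²*(1/(1 - 14) - 7) = (9/2² - 4)²*(1/(1 - 14) - 7) = (9*(¼) - 4)²*(1/(-13) - 7) = (9/4 - 4)²*(-1/13 - 7) = (-7/4)²*(-92/13) = (49/16)*(-92/13) = -1127/52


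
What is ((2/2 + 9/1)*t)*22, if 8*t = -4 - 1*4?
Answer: -220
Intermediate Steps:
t = -1 (t = (-4 - 1*4)/8 = (-4 - 4)/8 = (⅛)*(-8) = -1)
((2/2 + 9/1)*t)*22 = ((2/2 + 9/1)*(-1))*22 = ((2*(½) + 9*1)*(-1))*22 = ((1 + 9)*(-1))*22 = (10*(-1))*22 = -10*22 = -220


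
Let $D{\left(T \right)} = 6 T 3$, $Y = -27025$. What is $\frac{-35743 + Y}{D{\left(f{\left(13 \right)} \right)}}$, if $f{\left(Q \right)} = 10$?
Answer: $- \frac{15692}{45} \approx -348.71$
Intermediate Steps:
$D{\left(T \right)} = 18 T$
$\frac{-35743 + Y}{D{\left(f{\left(13 \right)} \right)}} = \frac{-35743 - 27025}{18 \cdot 10} = - \frac{62768}{180} = \left(-62768\right) \frac{1}{180} = - \frac{15692}{45}$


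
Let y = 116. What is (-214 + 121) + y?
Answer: 23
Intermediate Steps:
(-214 + 121) + y = (-214 + 121) + 116 = -93 + 116 = 23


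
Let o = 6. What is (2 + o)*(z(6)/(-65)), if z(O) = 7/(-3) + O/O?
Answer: 32/195 ≈ 0.16410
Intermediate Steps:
z(O) = -4/3 (z(O) = 7*(-⅓) + 1 = -7/3 + 1 = -4/3)
(2 + o)*(z(6)/(-65)) = (2 + 6)*(-4/3/(-65)) = 8*(-4/3*(-1/65)) = 8*(4/195) = 32/195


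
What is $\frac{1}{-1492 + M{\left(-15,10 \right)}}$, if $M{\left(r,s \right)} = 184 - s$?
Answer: $- \frac{1}{1318} \approx -0.00075873$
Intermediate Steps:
$\frac{1}{-1492 + M{\left(-15,10 \right)}} = \frac{1}{-1492 + \left(184 - 10\right)} = \frac{1}{-1492 + 174} = \frac{1}{-1318} = - \frac{1}{1318}$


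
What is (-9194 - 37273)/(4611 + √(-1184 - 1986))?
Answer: -214259337/21264491 + 46467*I*√3170/21264491 ≈ -10.076 + 0.12303*I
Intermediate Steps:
(-9194 - 37273)/(4611 + √(-1184 - 1986)) = -46467/(4611 + √(-3170)) = -46467/(4611 + I*√3170)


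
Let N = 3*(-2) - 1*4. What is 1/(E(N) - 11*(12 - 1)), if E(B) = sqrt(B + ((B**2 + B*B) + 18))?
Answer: -121/14433 - 4*sqrt(13)/14433 ≈ -0.0093828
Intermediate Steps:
N = -10 (N = -6 - 4 = -10)
E(B) = sqrt(18 + B + 2*B**2) (E(B) = sqrt(B + ((B**2 + B**2) + 18)) = sqrt(B + (2*B**2 + 18)) = sqrt(B + (18 + 2*B**2)) = sqrt(18 + B + 2*B**2))
1/(E(N) - 11*(12 - 1)) = 1/(sqrt(18 - 10 + 2*(-10)**2) - 11*(12 - 1)) = 1/(sqrt(18 - 10 + 2*100) - 11*11) = 1/(sqrt(18 - 10 + 200) - 121) = 1/(sqrt(208) - 121) = 1/(4*sqrt(13) - 121) = 1/(-121 + 4*sqrt(13))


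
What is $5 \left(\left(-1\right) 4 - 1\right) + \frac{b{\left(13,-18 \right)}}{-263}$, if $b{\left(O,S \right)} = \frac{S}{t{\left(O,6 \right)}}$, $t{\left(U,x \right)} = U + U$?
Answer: $- \frac{85466}{3419} \approx -24.997$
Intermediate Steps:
$t{\left(U,x \right)} = 2 U$
$b{\left(O,S \right)} = \frac{S}{2 O}$
$5 \left(\left(-1\right) 4 - 1\right) + \frac{b{\left(13,-18 \right)}}{-263} = 5 \left(\left(-1\right) 4 - 1\right) + \frac{\frac{1}{2} \left(-18\right) \frac{1}{13}}{-263} = 5 \left(-4 - 1\right) - \frac{\frac{1}{2} \left(-18\right) \frac{1}{13}}{263} = 5 \left(-5\right) - - \frac{9}{3419} = -25 + \frac{9}{3419} = - \frac{85466}{3419}$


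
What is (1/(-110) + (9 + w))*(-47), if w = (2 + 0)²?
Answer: -67163/110 ≈ -610.57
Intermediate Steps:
w = 4 (w = 2² = 4)
(1/(-110) + (9 + w))*(-47) = (1/(-110) + (9 + 4))*(-47) = (-1/110 + 13)*(-47) = (1429/110)*(-47) = -67163/110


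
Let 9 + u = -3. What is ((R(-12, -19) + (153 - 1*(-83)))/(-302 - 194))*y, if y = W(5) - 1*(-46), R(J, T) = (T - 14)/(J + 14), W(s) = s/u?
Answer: -240133/11904 ≈ -20.172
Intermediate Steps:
u = -12 (u = -9 - 3 = -12)
W(s) = -s/12 (W(s) = s/(-12) = s*(-1/12) = -s/12)
R(J, T) = (-14 + T)/(14 + J)
y = 547/12 (y = -1/12*5 - 1*(-46) = -5/12 + 46 = 547/12 ≈ 45.583)
((R(-12, -19) + (153 - 1*(-83)))/(-302 - 194))*y = (((-14 - 19)/(14 - 12) + (153 - 1*(-83)))/(-302 - 194))*(547/12) = ((-33/2 + (153 + 83))/(-496))*(547/12) = (((½)*(-33) + 236)*(-1/496))*(547/12) = ((-33/2 + 236)*(-1/496))*(547/12) = ((439/2)*(-1/496))*(547/12) = -439/992*547/12 = -240133/11904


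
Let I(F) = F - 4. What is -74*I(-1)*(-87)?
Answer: -32190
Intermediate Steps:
I(F) = -4 + F
-74*I(-1)*(-87) = -74*(-4 - 1)*(-87) = -74*(-5)*(-87) = 370*(-87) = -32190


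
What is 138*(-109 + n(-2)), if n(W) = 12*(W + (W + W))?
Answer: -24978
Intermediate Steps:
n(W) = 36*W (n(W) = 12*(W + 2*W) = 12*(3*W) = 36*W)
138*(-109 + n(-2)) = 138*(-109 + 36*(-2)) = 138*(-109 - 72) = 138*(-181) = -24978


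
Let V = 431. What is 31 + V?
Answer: 462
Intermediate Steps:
31 + V = 31 + 431 = 462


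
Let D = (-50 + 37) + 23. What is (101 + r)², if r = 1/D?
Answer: 1022121/100 ≈ 10221.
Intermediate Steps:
D = 10 (D = -13 + 23 = 10)
r = ⅒ (r = 1/10 = ⅒ ≈ 0.10000)
(101 + r)² = (101 + ⅒)² = (1011/10)² = 1022121/100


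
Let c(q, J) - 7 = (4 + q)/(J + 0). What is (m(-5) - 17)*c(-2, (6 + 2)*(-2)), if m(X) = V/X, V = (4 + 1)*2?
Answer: -1045/8 ≈ -130.63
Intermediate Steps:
c(q, J) = 7 + (4 + q)/J (c(q, J) = 7 + (4 + q)/(J + 0) = 7 + (4 + q)/J)
V = 10 (V = 5*2 = 10)
m(X) = 10/X
(m(-5) - 17)*c(-2, (6 + 2)*(-2)) = (10/(-5) - 17)*((4 - 2 + 7*((6 + 2)*(-2)))/(((6 + 2)*(-2)))) = (10*(-⅕) - 17)*((4 - 2 + 7*(8*(-2)))/((8*(-2)))) = (-2 - 17)*((4 - 2 + 7*(-16))/(-16)) = -(-19)*(4 - 2 - 112)/16 = -(-19)*(-110)/16 = -19*55/8 = -1045/8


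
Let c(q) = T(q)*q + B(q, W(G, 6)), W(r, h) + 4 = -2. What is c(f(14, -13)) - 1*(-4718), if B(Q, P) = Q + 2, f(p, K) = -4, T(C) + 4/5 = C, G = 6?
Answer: 23676/5 ≈ 4735.2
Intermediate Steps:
W(r, h) = -6 (W(r, h) = -4 - 2 = -6)
T(C) = -⅘ + C
B(Q, P) = 2 + Q
c(q) = 2 + q + q*(-⅘ + q) (c(q) = (-⅘ + q)*q + (2 + q) = q*(-⅘ + q) + (2 + q) = 2 + q + q*(-⅘ + q))
c(f(14, -13)) - 1*(-4718) = (2 + (-4)² + (⅕)*(-4)) - 1*(-4718) = (2 + 16 - ⅘) + 4718 = 86/5 + 4718 = 23676/5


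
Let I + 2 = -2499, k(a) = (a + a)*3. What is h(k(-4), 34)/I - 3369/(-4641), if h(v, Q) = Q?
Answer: 2756025/3869047 ≈ 0.71233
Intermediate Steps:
k(a) = 6*a (k(a) = (2*a)*3 = 6*a)
I = -2501 (I = -2 - 2499 = -2501)
h(k(-4), 34)/I - 3369/(-4641) = 34/(-2501) - 3369/(-4641) = 34*(-1/2501) - 3369*(-1/4641) = -34/2501 + 1123/1547 = 2756025/3869047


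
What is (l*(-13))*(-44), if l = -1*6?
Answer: -3432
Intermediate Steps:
l = -6
(l*(-13))*(-44) = -6*(-13)*(-44) = 78*(-44) = -3432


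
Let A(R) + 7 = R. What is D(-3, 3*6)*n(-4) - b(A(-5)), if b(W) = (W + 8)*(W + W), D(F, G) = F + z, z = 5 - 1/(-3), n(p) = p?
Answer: -316/3 ≈ -105.33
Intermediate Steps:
A(R) = -7 + R
z = 16/3 (z = 5 - 1*(-⅓) = 5 + ⅓ = 16/3 ≈ 5.3333)
D(F, G) = 16/3 + F (D(F, G) = F + 16/3 = 16/3 + F)
b(W) = 2*W*(8 + W) (b(W) = (8 + W)*(2*W) = 2*W*(8 + W))
D(-3, 3*6)*n(-4) - b(A(-5)) = (16/3 - 3)*(-4) - 2*(-7 - 5)*(8 + (-7 - 5)) = (7/3)*(-4) - 2*(-12)*(8 - 12) = -28/3 - 2*(-12)*(-4) = -28/3 - 1*96 = -28/3 - 96 = -316/3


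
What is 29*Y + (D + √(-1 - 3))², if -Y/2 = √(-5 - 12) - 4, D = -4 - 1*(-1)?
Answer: 237 - 12*I - 58*I*√17 ≈ 237.0 - 251.14*I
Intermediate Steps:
D = -3 (D = -4 + 1 = -3)
Y = 8 - 2*I*√17 (Y = -2*(√(-5 - 12) - 4) = -2*(√(-17) - 4) = -2*(I*√17 - 4) = -2*(-4 + I*√17) = 8 - 2*I*√17 ≈ 8.0 - 8.2462*I)
29*Y + (D + √(-1 - 3))² = 29*(8 - 2*I*√17) + (-3 + √(-1 - 3))² = (232 - 58*I*√17) + (-3 + √(-4))² = (232 - 58*I*√17) + (-3 + 2*I)² = 232 + (-3 + 2*I)² - 58*I*√17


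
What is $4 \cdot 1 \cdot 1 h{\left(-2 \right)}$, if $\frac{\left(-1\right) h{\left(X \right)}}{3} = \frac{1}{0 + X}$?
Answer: $6$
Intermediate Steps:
$h{\left(X \right)} = - \frac{3}{X}$ ($h{\left(X \right)} = - \frac{3}{0 + X} = - \frac{3}{X}$)
$4 \cdot 1 \cdot 1 h{\left(-2 \right)} = 4 \cdot 1 \cdot 1 \left(- \frac{3}{-2}\right) = 4 \cdot 1 \left(\left(-3\right) \left(- \frac{1}{2}\right)\right) = 4 \cdot \frac{3}{2} = 6$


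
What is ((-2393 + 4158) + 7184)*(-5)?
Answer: -44745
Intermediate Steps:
((-2393 + 4158) + 7184)*(-5) = (1765 + 7184)*(-5) = 8949*(-5) = -44745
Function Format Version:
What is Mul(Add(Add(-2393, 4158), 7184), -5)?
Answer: -44745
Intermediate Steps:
Mul(Add(Add(-2393, 4158), 7184), -5) = Mul(Add(1765, 7184), -5) = Mul(8949, -5) = -44745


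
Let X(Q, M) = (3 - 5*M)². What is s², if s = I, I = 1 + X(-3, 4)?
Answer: 84100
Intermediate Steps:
I = 290 (I = 1 + (-3 + 5*4)² = 1 + (-3 + 20)² = 1 + 17² = 1 + 289 = 290)
s = 290
s² = 290² = 84100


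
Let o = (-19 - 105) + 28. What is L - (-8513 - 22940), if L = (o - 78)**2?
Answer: 61729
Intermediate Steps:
o = -96 (o = -124 + 28 = -96)
L = 30276 (L = (-96 - 78)**2 = (-174)**2 = 30276)
L - (-8513 - 22940) = 30276 - (-8513 - 22940) = 30276 - 1*(-31453) = 30276 + 31453 = 61729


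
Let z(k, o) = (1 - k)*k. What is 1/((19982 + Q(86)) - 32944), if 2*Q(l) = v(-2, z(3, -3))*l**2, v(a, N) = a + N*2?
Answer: -1/64734 ≈ -1.5448e-5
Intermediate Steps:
z(k, o) = k*(1 - k)
v(a, N) = a + 2*N
Q(l) = -7*l**2 (Q(l) = ((-2 + 2*(3*(1 - 1*3)))*l**2)/2 = ((-2 + 2*(3*(1 - 3)))*l**2)/2 = ((-2 + 2*(3*(-2)))*l**2)/2 = ((-2 + 2*(-6))*l**2)/2 = ((-2 - 12)*l**2)/2 = (-14*l**2)/2 = -7*l**2)
1/((19982 + Q(86)) - 32944) = 1/((19982 - 7*86**2) - 32944) = 1/((19982 - 7*7396) - 32944) = 1/((19982 - 51772) - 32944) = 1/(-31790 - 32944) = 1/(-64734) = -1/64734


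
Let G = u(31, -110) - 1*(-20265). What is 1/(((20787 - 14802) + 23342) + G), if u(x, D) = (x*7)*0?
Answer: 1/49592 ≈ 2.0165e-5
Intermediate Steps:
u(x, D) = 0 (u(x, D) = (7*x)*0 = 0)
G = 20265 (G = 0 - 1*(-20265) = 0 + 20265 = 20265)
1/(((20787 - 14802) + 23342) + G) = 1/(((20787 - 14802) + 23342) + 20265) = 1/((5985 + 23342) + 20265) = 1/(29327 + 20265) = 1/49592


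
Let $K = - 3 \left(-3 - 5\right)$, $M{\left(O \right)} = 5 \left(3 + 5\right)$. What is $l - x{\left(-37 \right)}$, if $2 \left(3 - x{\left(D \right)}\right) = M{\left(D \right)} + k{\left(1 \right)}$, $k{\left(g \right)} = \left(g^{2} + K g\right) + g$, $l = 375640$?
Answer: $375670$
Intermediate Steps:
$M{\left(O \right)} = 40$ ($M{\left(O \right)} = 5 \cdot 8 = 40$)
$K = 24$ ($K = \left(-3\right) \left(-8\right) = 24$)
$k{\left(g \right)} = g^{2} + 25 g$ ($k{\left(g \right)} = \left(g^{2} + 24 g\right) + g = g^{2} + 25 g$)
$x{\left(D \right)} = -30$ ($x{\left(D \right)} = 3 - \frac{40 + 1 \left(25 + 1\right)}{2} = 3 - \frac{40 + 1 \cdot 26}{2} = 3 - \frac{40 + 26}{2} = 3 - 33 = -30$)
$l - x{\left(-37 \right)} = 375640 - -30 = 375640 + 30 = 375670$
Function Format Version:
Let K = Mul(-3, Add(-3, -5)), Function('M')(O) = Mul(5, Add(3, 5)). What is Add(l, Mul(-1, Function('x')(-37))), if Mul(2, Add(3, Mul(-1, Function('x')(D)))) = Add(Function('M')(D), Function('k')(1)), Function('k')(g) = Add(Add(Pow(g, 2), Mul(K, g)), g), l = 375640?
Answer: 375670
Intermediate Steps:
Function('M')(O) = 40 (Function('M')(O) = Mul(5, 8) = 40)
K = 24 (K = Mul(-3, -8) = 24)
Function('k')(g) = Add(Pow(g, 2), Mul(25, g)) (Function('k')(g) = Add(Add(Pow(g, 2), Mul(24, g)), g) = Add(Pow(g, 2), Mul(25, g)))
Function('x')(D) = -30 (Function('x')(D) = Add(3, Mul(Rational(-1, 2), Add(40, Mul(1, Add(25, 1))))) = Add(3, Mul(Rational(-1, 2), Add(40, Mul(1, 26)))) = Add(3, Mul(Rational(-1, 2), Add(40, 26))) = Add(3, Mul(Rational(-1, 2), 66)) = Add(3, -33) = -30)
Add(l, Mul(-1, Function('x')(-37))) = Add(375640, Mul(-1, -30)) = Add(375640, 30) = 375670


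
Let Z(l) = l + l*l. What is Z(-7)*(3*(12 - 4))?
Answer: 1008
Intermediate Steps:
Z(l) = l + l²
Z(-7)*(3*(12 - 4)) = (-7*(1 - 7))*(3*(12 - 4)) = (-7*(-6))*(3*8) = 42*24 = 1008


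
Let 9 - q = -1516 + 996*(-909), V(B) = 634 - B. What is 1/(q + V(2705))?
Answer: 1/904818 ≈ 1.1052e-6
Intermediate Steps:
q = 906889 (q = 9 - (-1516 + 996*(-909)) = 9 - (-1516 - 905364) = 9 - 1*(-906880) = 9 + 906880 = 906889)
1/(q + V(2705)) = 1/(906889 + (634 - 1*2705)) = 1/(906889 + (634 - 2705)) = 1/(906889 - 2071) = 1/904818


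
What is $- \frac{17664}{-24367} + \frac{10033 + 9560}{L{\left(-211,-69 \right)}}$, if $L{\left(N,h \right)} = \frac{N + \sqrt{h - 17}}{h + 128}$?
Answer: $\frac{3 \left(- 9388069375 i + 5888 \sqrt{86}\right)}{24367 \left(\sqrt{86} + 211 i\right)} \approx -5467.3 - 240.33 i$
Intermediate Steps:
$L{\left(N,h \right)} = \frac{N + \sqrt{-17 + h}}{128 + h}$
$- \frac{17664}{-24367} + \frac{10033 + 9560}{L{\left(-211,-69 \right)}} = - \frac{17664}{-24367} + \frac{10033 + 9560}{\frac{1}{128 - 69} \left(-211 + \sqrt{-17 - 69}\right)} = \left(-17664\right) \left(- \frac{1}{24367}\right) + \frac{19593}{\frac{1}{59} \left(-211 + \sqrt{-86}\right)} = \frac{17664}{24367} + \frac{19593}{\frac{1}{59} \left(-211 + i \sqrt{86}\right)} = \frac{17664}{24367} + \frac{19593}{- \frac{211}{59} + \frac{i \sqrt{86}}{59}}$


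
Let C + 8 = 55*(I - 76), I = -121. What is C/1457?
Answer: -10843/1457 ≈ -7.4420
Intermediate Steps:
C = -10843 (C = -8 + 55*(-121 - 76) = -8 + 55*(-197) = -8 - 10835 = -10843)
C/1457 = -10843/1457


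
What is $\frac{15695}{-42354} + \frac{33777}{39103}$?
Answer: $\frac{816869473}{1656168462} \approx 0.49323$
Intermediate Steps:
$\frac{15695}{-42354} + \frac{33777}{39103} = 15695 \left(- \frac{1}{42354}\right) + 33777 \cdot \frac{1}{39103} = - \frac{15695}{42354} + \frac{33777}{39103} = \frac{816869473}{1656168462}$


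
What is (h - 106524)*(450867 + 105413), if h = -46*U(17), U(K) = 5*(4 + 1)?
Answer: -59896892720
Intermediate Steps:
U(K) = 25 (U(K) = 5*5 = 25)
h = -1150 (h = -46*25 = -1150)
(h - 106524)*(450867 + 105413) = (-1150 - 106524)*(450867 + 105413) = -107674*556280 = -59896892720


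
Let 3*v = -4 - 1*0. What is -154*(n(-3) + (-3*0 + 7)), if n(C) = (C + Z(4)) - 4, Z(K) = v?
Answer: 616/3 ≈ 205.33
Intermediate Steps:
v = -4/3 (v = (-4 - 1*0)/3 = (-4 + 0)/3 = (⅓)*(-4) = -4/3 ≈ -1.3333)
Z(K) = -4/3
n(C) = -16/3 + C (n(C) = (C - 4/3) - 4 = (-4/3 + C) - 4 = -16/3 + C)
-154*(n(-3) + (-3*0 + 7)) = -154*((-16/3 - 3) + (-3*0 + 7)) = -154*(-25/3 + (0 + 7)) = -154*(-25/3 + 7) = -154*(-4/3) = 616/3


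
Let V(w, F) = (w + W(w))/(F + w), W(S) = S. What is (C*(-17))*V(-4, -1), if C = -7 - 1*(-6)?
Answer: 136/5 ≈ 27.200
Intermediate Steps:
V(w, F) = 2*w/(F + w) (V(w, F) = (w + w)/(F + w) = (2*w)/(F + w) = 2*w/(F + w))
C = -1 (C = -7 + 6 = -1)
(C*(-17))*V(-4, -1) = (-1*(-17))*(2*(-4)/(-1 - 4)) = 17*(2*(-4)/(-5)) = 17*(2*(-4)*(-⅕)) = 17*(8/5) = 136/5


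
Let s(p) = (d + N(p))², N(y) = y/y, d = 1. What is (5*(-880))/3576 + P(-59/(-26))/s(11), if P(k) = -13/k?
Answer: -140443/52746 ≈ -2.6626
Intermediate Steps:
N(y) = 1
s(p) = 4 (s(p) = (1 + 1)² = 2² = 4)
(5*(-880))/3576 + P(-59/(-26))/s(11) = (5*(-880))/3576 - 13/((-59/(-26)))/4 = -4400*1/3576 - 13/((-59*(-1/26)))*(¼) = -550/447 - 13/59/26*(¼) = -550/447 - 13*26/59*(¼) = -550/447 - 338/59*¼ = -550/447 - 169/118 = -140443/52746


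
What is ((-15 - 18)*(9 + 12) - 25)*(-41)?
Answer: 29438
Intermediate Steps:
((-15 - 18)*(9 + 12) - 25)*(-41) = (-33*21 - 25)*(-41) = (-693 - 25)*(-41) = -718*(-41) = 29438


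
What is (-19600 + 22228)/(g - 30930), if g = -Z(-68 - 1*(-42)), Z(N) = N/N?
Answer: -2628/30931 ≈ -0.084963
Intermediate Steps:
Z(N) = 1
g = -1 (g = -1*1 = -1)
(-19600 + 22228)/(g - 30930) = (-19600 + 22228)/(-1 - 30930) = 2628/(-30931) = 2628*(-1/30931) = -2628/30931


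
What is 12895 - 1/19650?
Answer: 253386749/19650 ≈ 12895.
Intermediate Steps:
12895 - 1/19650 = 253386749/19650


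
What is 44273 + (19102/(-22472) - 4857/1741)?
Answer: 865991734605/19561876 ≈ 44269.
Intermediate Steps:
44273 + (19102/(-22472) - 4857/1741) = 44273 + (19102*(-1/22472) - 4857*1/1741) = 44273 + (-9551/11236 - 4857/1741) = 44273 - 71201543/19561876 = 865991734605/19561876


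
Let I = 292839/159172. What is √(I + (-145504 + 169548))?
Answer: √152304699427751/79586 ≈ 155.07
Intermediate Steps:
I = 292839/159172 (I = 292839*(1/159172) = 292839/159172 ≈ 1.8398)
√(I + (-145504 + 169548)) = √(292839/159172 + (-145504 + 169548)) = √(292839/159172 + 24044) = √(3827424407/159172) = √152304699427751/79586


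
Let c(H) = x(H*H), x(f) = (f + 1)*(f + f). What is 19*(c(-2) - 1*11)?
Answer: 551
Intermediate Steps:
x(f) = 2*f*(1 + f) (x(f) = (1 + f)*(2*f) = 2*f*(1 + f))
c(H) = 2*H²*(1 + H²) (c(H) = 2*(H*H)*(1 + H*H) = 2*H²*(1 + H²))
19*(c(-2) - 1*11) = 19*(2*(-2)²*(1 + (-2)²) - 1*11) = 19*(2*4*(1 + 4) - 11) = 19*(2*4*5 - 11) = 19*(40 - 11) = 19*29 = 551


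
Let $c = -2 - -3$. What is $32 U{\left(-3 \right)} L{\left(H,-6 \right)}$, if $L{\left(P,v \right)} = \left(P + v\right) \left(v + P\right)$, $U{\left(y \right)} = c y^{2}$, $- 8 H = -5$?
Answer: $\frac{16641}{2} \approx 8320.5$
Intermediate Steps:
$H = \frac{5}{8}$ ($H = \left(- \frac{1}{8}\right) \left(-5\right) = \frac{5}{8} \approx 0.625$)
$c = 1$ ($c = -2 + 3 = 1$)
$U{\left(y \right)} = y^{2}$ ($U{\left(y \right)} = 1 y^{2} = y^{2}$)
$L{\left(P,v \right)} = \left(P + v\right)^{2}$ ($L{\left(P,v \right)} = \left(P + v\right) \left(P + v\right) = \left(P + v\right)^{2}$)
$32 U{\left(-3 \right)} L{\left(H,-6 \right)} = 32 \left(-3\right)^{2} \left(\frac{5}{8} - 6\right)^{2} = 32 \cdot 9 \left(- \frac{43}{8}\right)^{2} = 288 \cdot \frac{1849}{64} = \frac{16641}{2}$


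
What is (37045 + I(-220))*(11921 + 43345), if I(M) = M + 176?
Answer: 2044897266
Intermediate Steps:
I(M) = 176 + M
(37045 + I(-220))*(11921 + 43345) = (37045 + (176 - 220))*(11921 + 43345) = (37045 - 44)*55266 = 37001*55266 = 2044897266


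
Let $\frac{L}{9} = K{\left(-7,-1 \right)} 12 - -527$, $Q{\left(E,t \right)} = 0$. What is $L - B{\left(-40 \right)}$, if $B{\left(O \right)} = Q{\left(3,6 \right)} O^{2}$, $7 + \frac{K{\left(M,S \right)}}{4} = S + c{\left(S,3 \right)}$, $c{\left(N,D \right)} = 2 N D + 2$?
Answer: $-441$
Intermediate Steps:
$c{\left(N,D \right)} = 2 + 2 D N$ ($c{\left(N,D \right)} = 2 D N + 2 = 2 + 2 D N$)
$K{\left(M,S \right)} = -20 + 28 S$ ($K{\left(M,S \right)} = -28 + 4 \left(S + \left(2 + 2 \cdot 3 S\right)\right) = -28 + 4 \left(S + \left(2 + 6 S\right)\right) = -28 + 4 \left(2 + 7 S\right) = -28 + \left(8 + 28 S\right) = -20 + 28 S$)
$L = -441$ ($L = 9 \left(\left(-20 + 28 \left(-1\right)\right) 12 - -527\right) = 9 \left(\left(-20 - 28\right) 12 + 527\right) = 9 \left(\left(-48\right) 12 + 527\right) = 9 \left(-576 + 527\right) = 9 \left(-49\right) = -441$)
$B{\left(O \right)} = 0$ ($B{\left(O \right)} = 0 O^{2} = 0$)
$L - B{\left(-40 \right)} = -441 - 0 = -441 + 0 = -441$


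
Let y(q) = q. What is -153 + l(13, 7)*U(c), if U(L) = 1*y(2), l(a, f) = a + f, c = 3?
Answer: -113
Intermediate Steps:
U(L) = 2 (U(L) = 1*2 = 2)
-153 + l(13, 7)*U(c) = -153 + (13 + 7)*2 = -153 + 20*2 = -153 + 40 = -113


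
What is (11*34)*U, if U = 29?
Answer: 10846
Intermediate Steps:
(11*34)*U = (11*34)*29 = 374*29 = 10846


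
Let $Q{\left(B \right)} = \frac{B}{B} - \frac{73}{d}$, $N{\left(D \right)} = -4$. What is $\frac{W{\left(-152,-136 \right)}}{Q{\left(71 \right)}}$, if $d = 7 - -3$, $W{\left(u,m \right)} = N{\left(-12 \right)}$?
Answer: $\frac{40}{63} \approx 0.63492$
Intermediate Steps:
$W{\left(u,m \right)} = -4$
$d = 10$ ($d = 7 + 3 = 10$)
$Q{\left(B \right)} = - \frac{63}{10}$ ($Q{\left(B \right)} = \frac{B}{B} - \frac{73}{10} = 1 - \frac{73}{10} = - \frac{63}{10}$)
$\frac{W{\left(-152,-136 \right)}}{Q{\left(71 \right)}} = - \frac{4}{- \frac{63}{10}} = \left(-4\right) \left(- \frac{10}{63}\right) = \frac{40}{63}$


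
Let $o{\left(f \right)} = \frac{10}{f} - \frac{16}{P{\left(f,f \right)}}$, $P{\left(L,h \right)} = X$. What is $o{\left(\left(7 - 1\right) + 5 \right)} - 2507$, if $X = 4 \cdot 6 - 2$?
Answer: $- \frac{27575}{11} \approx -2506.8$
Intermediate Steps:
$X = 22$ ($X = 24 - 2 = 22$)
$P{\left(L,h \right)} = 22$
$o{\left(f \right)} = - \frac{8}{11} + \frac{10}{f}$ ($o{\left(f \right)} = \frac{10}{f} - \frac{16}{22} = \frac{10}{f} - \frac{8}{11} = - \frac{8}{11} + \frac{10}{f}$)
$o{\left(\left(7 - 1\right) + 5 \right)} - 2507 = \left(- \frac{8}{11} + \frac{10}{\left(7 - 1\right) + 5}\right) - 2507 = \left(- \frac{8}{11} + \frac{10}{6 + 5}\right) - 2507 = \left(- \frac{8}{11} + \frac{10}{11}\right) - 2507 = \frac{2}{11} - 2507 = - \frac{27575}{11}$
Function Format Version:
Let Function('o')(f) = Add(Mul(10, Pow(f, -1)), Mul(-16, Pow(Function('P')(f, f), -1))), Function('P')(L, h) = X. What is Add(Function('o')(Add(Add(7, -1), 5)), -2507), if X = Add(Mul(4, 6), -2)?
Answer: Rational(-27575, 11) ≈ -2506.8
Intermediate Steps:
X = 22 (X = Add(24, -2) = 22)
Function('P')(L, h) = 22
Function('o')(f) = Add(Rational(-8, 11), Mul(10, Pow(f, -1))) (Function('o')(f) = Add(Mul(10, Pow(f, -1)), Mul(-16, Pow(22, -1))) = Add(Mul(10, Pow(f, -1)), Mul(-16, Rational(1, 22))) = Add(Mul(10, Pow(f, -1)), Rational(-8, 11)) = Add(Rational(-8, 11), Mul(10, Pow(f, -1))))
Add(Function('o')(Add(Add(7, -1), 5)), -2507) = Add(Add(Rational(-8, 11), Mul(10, Pow(Add(Add(7, -1), 5), -1))), -2507) = Add(Add(Rational(-8, 11), Mul(10, Pow(Add(6, 5), -1))), -2507) = Add(Add(Rational(-8, 11), Mul(10, Pow(11, -1))), -2507) = Add(Add(Rational(-8, 11), Mul(10, Rational(1, 11))), -2507) = Add(Add(Rational(-8, 11), Rational(10, 11)), -2507) = Add(Rational(2, 11), -2507) = Rational(-27575, 11)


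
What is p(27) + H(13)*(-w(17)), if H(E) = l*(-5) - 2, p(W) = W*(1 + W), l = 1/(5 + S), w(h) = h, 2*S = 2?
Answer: 4825/6 ≈ 804.17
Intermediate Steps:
S = 1 (S = (½)*2 = 1)
l = ⅙ (l = 1/(5 + 1) = 1/6 = ⅙ ≈ 0.16667)
H(E) = -17/6 (H(E) = (⅙)*(-5) - 2 = -⅚ - 2 = -17/6)
p(27) + H(13)*(-w(17)) = 27*(1 + 27) - (-17)*17/6 = 27*28 - 17/6*(-17) = 756 + 289/6 = 4825/6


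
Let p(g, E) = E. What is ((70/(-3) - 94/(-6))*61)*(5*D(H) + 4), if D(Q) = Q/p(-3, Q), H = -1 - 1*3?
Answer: -4209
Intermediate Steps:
H = -4 (H = -1 - 3 = -4)
D(Q) = 1 (D(Q) = Q/Q = 1)
((70/(-3) - 94/(-6))*61)*(5*D(H) + 4) = ((70/(-3) - 94/(-6))*61)*(5*1 + 4) = ((70*(-1/3) - 94*(-1/6))*61)*(5 + 4) = ((-70/3 + 47/3)*61)*9 = -23/3*61*9 = -1403/3*9 = -4209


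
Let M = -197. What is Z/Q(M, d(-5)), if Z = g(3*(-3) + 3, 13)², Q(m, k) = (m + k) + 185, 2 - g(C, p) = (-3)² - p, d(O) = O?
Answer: -36/17 ≈ -2.1176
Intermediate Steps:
g(C, p) = -7 + p (g(C, p) = 2 - ((-3)² - p) = 2 - (9 - p) = 2 + (-9 + p) = -7 + p)
Q(m, k) = 185 + k + m (Q(m, k) = (k + m) + 185 = 185 + k + m)
Z = 36 (Z = (-7 + 13)² = 6² = 36)
Z/Q(M, d(-5)) = 36/(185 - 5 - 197) = 36/(-17) = 36*(-1/17) = -36/17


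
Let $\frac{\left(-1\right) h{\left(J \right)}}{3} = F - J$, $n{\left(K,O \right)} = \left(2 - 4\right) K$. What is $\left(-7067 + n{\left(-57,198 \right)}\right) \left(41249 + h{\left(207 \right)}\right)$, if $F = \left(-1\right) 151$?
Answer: $-294271819$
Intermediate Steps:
$n{\left(K,O \right)} = - 2 K$
$F = -151$
$h{\left(J \right)} = 453 + 3 J$ ($h{\left(J \right)} = - 3 \left(-151 - J\right) = 453 + 3 J$)
$\left(-7067 + n{\left(-57,198 \right)}\right) \left(41249 + h{\left(207 \right)}\right) = \left(-7067 - -114\right) \left(41249 + \left(453 + 3 \cdot 207\right)\right) = \left(-7067 + 114\right) \left(41249 + \left(453 + 621\right)\right) = - 6953 \left(41249 + 1074\right) = \left(-6953\right) 42323 = -294271819$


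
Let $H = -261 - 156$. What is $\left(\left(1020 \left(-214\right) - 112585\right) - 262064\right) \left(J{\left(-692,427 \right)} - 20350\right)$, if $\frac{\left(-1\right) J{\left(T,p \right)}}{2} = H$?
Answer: $11571602364$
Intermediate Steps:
$H = -417$
$J{\left(T,p \right)} = 834$ ($J{\left(T,p \right)} = \left(-2\right) \left(-417\right) = 834$)
$\left(\left(1020 \left(-214\right) - 112585\right) - 262064\right) \left(J{\left(-692,427 \right)} - 20350\right) = \left(\left(1020 \left(-214\right) - 112585\right) - 262064\right) \left(834 - 20350\right) = \left(\left(-218280 - 112585\right) - 262064\right) \left(-19516\right) = \left(-330865 - 262064\right) \left(-19516\right) = \left(-592929\right) \left(-19516\right) = 11571602364$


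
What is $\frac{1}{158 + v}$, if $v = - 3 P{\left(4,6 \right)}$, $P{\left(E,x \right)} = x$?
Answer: $\frac{1}{140} \approx 0.0071429$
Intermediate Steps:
$v = -18$ ($v = \left(-3\right) 6 = -18$)
$\frac{1}{158 + v} = \frac{1}{158 - 18} = \frac{1}{140}$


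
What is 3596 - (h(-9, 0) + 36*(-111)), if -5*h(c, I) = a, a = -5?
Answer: 7591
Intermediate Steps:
h(c, I) = 1 (h(c, I) = -1/5*(-5) = 1)
3596 - (h(-9, 0) + 36*(-111)) = 3596 - (1 + 36*(-111)) = 3596 - (1 - 3996) = 3596 - 1*(-3995) = 3596 + 3995 = 7591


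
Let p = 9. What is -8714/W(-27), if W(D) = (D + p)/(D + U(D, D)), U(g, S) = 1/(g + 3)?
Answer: -2827693/216 ≈ -13091.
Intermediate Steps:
U(g, S) = 1/(3 + g)
W(D) = (9 + D)/(D + 1/(3 + D)) (W(D) = (D + 9)/(D + 1/(3 + D)) = (9 + D)/(D + 1/(3 + D)))
-8714/W(-27) = -8714*(1 - 27*(3 - 27))/((3 - 27)*(9 - 27)) = -8714/(-24*(-18)/(1 - 27*(-24))) = -8714/(-24*(-18)/(1 + 648)) = -8714/(-24*(-18)/649) = -8714/((1/649)*(-24)*(-18)) = -8714/432/649 = -8714*649/432 = -2827693/216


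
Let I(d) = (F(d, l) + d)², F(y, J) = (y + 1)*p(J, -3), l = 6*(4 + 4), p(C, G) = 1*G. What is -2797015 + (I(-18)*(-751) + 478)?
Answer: -3614376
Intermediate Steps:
p(C, G) = G
l = 48 (l = 6*8 = 48)
F(y, J) = -3 - 3*y (F(y, J) = (y + 1)*(-3) = (1 + y)*(-3) = -3 - 3*y)
I(d) = (-3 - 2*d)² (I(d) = ((-3 - 3*d) + d)² = (-3 - 2*d)²)
-2797015 + (I(-18)*(-751) + 478) = -2797015 + ((3 + 2*(-18))²*(-751) + 478) = -2797015 + ((3 - 36)²*(-751) + 478) = -2797015 + ((-33)²*(-751) + 478) = -2797015 + (1089*(-751) + 478) = -2797015 + (-817839 + 478) = -2797015 - 817361 = -3614376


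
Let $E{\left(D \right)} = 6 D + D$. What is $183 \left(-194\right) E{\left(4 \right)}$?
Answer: $-994056$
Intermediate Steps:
$E{\left(D \right)} = 7 D$
$183 \left(-194\right) E{\left(4 \right)} = 183 \left(-194\right) 7 \cdot 4 = \left(-35502\right) 28 = -994056$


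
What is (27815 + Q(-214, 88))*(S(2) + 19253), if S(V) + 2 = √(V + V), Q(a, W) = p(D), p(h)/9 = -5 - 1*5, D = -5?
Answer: 533789425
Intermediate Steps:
p(h) = -90 (p(h) = 9*(-5 - 1*5) = 9*(-5 - 5) = 9*(-10) = -90)
Q(a, W) = -90
S(V) = -2 + √2*√V (S(V) = -2 + √(V + V) = -2 + √(2*V) = -2 + √2*√V)
(27815 + Q(-214, 88))*(S(2) + 19253) = (27815 - 90)*((-2 + √2*√2) + 19253) = 27725*((-2 + 2) + 19253) = 27725*(0 + 19253) = 27725*19253 = 533789425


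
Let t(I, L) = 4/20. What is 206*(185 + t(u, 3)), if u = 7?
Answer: 190756/5 ≈ 38151.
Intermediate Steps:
t(I, L) = ⅕ (t(I, L) = 4*(1/20) = ⅕)
206*(185 + t(u, 3)) = 206*(185 + ⅕) = 206*(926/5) = 190756/5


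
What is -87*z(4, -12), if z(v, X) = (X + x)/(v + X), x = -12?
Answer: -261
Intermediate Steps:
z(v, X) = (-12 + X)/(X + v) (z(v, X) = (X - 12)/(v + X) = (-12 + X)/(X + v))
-87*z(4, -12) = -87*(-12 - 12)/(-12 + 4) = -87*(-24)/(-8) = -(-87)*(-24)/8 = -87*3 = -261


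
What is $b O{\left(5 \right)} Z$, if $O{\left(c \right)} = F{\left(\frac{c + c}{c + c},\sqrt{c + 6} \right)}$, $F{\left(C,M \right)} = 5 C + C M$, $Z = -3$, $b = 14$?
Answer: $-210 - 42 \sqrt{11} \approx -349.3$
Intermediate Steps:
$O{\left(c \right)} = 5 + \sqrt{6 + c}$ ($O{\left(c \right)} = \frac{c + c}{c + c} \left(5 + \sqrt{c + 6}\right) = \frac{2 c}{2 c} \left(5 + \sqrt{6 + c}\right) = 2 c \frac{1}{2 c} \left(5 + \sqrt{6 + c}\right) = 1 \left(5 + \sqrt{6 + c}\right) = 5 + \sqrt{6 + c}$)
$b O{\left(5 \right)} Z = 14 \left(5 + \sqrt{6 + 5}\right) \left(-3\right) = 14 \left(5 + \sqrt{11}\right) \left(-3\right) = \left(70 + 14 \sqrt{11}\right) \left(-3\right) = -210 - 42 \sqrt{11}$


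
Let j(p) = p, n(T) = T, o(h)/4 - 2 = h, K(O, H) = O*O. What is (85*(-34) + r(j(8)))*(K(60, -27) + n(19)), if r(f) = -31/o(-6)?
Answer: -167230371/16 ≈ -1.0452e+7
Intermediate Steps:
K(O, H) = O²
o(h) = 8 + 4*h
r(f) = 31/16 (r(f) = -31/(8 + 4*(-6)) = -31/(8 - 24) = -31/(-16) = -31*(-1/16) = 31/16)
(85*(-34) + r(j(8)))*(K(60, -27) + n(19)) = (85*(-34) + 31/16)*(60² + 19) = (-2890 + 31/16)*(3600 + 19) = -46209/16*3619 = -167230371/16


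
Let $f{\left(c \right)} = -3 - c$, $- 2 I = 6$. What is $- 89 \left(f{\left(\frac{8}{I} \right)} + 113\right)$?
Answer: $- \frac{30082}{3} \approx -10027.0$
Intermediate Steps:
$I = -3$ ($I = \left(- \frac{1}{2}\right) 6 = -3$)
$- 89 \left(f{\left(\frac{8}{I} \right)} + 113\right) = - 89 \left(\left(-3 - \frac{8}{-3}\right) + 113\right) = - 89 \left(\left(-3 - 8 \left(- \frac{1}{3}\right)\right) + 113\right) = - 89 \left(\left(-3 - - \frac{8}{3}\right) + 113\right) = - 89 \left(\left(-3 + \frac{8}{3}\right) + 113\right) = - 89 \left(- \frac{1}{3} + 113\right) = \left(-89\right) \frac{338}{3} = - \frac{30082}{3}$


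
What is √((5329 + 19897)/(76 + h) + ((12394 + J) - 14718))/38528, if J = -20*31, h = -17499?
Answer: I*√894122887574/671273344 ≈ 0.0014086*I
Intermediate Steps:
J = -620
√((5329 + 19897)/(76 + h) + ((12394 + J) - 14718))/38528 = √((5329 + 19897)/(76 - 17499) + ((12394 - 620) - 14718))/38528 = √(25226/(-17423) + (11774 - 14718))*(1/38528) = √(25226*(-1/17423) - 2944)*(1/38528) = √(-25226/17423 - 2944)*(1/38528) = √(-51318538/17423)*(1/38528) = (I*√894122887574/17423)*(1/38528) = I*√894122887574/671273344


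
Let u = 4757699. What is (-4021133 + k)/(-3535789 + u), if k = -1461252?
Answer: -1096477/244382 ≈ -4.4867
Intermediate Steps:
(-4021133 + k)/(-3535789 + u) = (-4021133 - 1461252)/(-3535789 + 4757699) = -5482385/1221910 = -5482385*1/1221910 = -1096477/244382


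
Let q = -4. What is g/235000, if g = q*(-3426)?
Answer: 1713/29375 ≈ 0.058315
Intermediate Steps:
g = 13704 (g = -4*(-3426) = 13704)
g/235000 = 13704/235000 = 13704*(1/235000) = 1713/29375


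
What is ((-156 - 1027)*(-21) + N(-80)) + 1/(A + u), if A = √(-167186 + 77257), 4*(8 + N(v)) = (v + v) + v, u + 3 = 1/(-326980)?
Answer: 238231545040227093595/9615804050897081 - 106915920400*I*√89929/9615804050897081 ≈ 24775.0 - 0.0033343*I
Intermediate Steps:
u = -980941/326980 (u = -3 + 1/(-326980) = -3 - 1/326980 = -980941/326980 ≈ -3.0000)
N(v) = -8 + 3*v/4 (N(v) = -8 + ((v + v) + v)/4 = -8 + (2*v + v)/4 = -8 + (3*v)/4 = -8 + 3*v/4)
A = I*√89929 (A = √(-89929) = I*√89929 ≈ 299.88*I)
((-156 - 1027)*(-21) + N(-80)) + 1/(A + u) = ((-156 - 1027)*(-21) + (-8 + (¾)*(-80))) + 1/(I*√89929 - 980941/326980) = (-1183*(-21) + (-8 - 60)) + 1/(-980941/326980 + I*√89929) = (24843 - 68) + 1/(-980941/326980 + I*√89929) = 24775 + 1/(-980941/326980 + I*√89929)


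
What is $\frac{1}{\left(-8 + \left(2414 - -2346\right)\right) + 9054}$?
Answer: $\frac{1}{13806} \approx 7.2432 \cdot 10^{-5}$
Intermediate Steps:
$\frac{1}{\left(-8 + \left(2414 - -2346\right)\right) + 9054} = \frac{1}{\left(-8 + \left(2414 + 2346\right)\right) + 9054} = \frac{1}{\left(-8 + 4760\right) + 9054} = \frac{1}{4752 + 9054} = \frac{1}{13806}$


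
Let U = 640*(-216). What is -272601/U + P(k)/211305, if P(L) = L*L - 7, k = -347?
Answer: 549972791/216376320 ≈ 2.5417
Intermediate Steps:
U = -138240
P(L) = -7 + L² (P(L) = L² - 7 = -7 + L²)
-272601/U + P(k)/211305 = -272601/(-138240) + (-7 + (-347)²)/211305 = -272601*(-1/138240) + (-7 + 120409)*(1/211305) = 30289/15360 + 120402*(1/211305) = 30289/15360 + 40134/70435 = 549972791/216376320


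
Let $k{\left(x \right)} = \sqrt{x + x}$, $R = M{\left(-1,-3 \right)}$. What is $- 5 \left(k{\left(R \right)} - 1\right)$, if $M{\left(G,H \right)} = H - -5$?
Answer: $-5$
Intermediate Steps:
$M{\left(G,H \right)} = 5 + H$ ($M{\left(G,H \right)} = H + 5 = 5 + H$)
$R = 2$ ($R = 5 - 3 = 2$)
$k{\left(x \right)} = \sqrt{2} \sqrt{x}$ ($k{\left(x \right)} = \sqrt{2 x} = \sqrt{2} \sqrt{x}$)
$- 5 \left(k{\left(R \right)} - 1\right) = - 5 \left(\sqrt{2} \sqrt{2} - 1\right) = - 5 \left(2 - 1\right) = \left(-5\right) 1 = -5$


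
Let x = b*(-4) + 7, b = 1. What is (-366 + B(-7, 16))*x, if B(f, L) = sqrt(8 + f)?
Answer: -1095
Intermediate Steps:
x = 3 (x = 1*(-4) + 7 = -4 + 7 = 3)
(-366 + B(-7, 16))*x = (-366 + sqrt(8 - 7))*3 = (-366 + sqrt(1))*3 = (-366 + 1)*3 = -365*3 = -1095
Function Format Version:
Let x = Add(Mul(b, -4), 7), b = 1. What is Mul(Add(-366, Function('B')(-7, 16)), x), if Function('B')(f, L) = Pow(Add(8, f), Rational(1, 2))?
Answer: -1095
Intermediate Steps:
x = 3 (x = Add(Mul(1, -4), 7) = Add(-4, 7) = 3)
Mul(Add(-366, Function('B')(-7, 16)), x) = Mul(Add(-366, Pow(Add(8, -7), Rational(1, 2))), 3) = Mul(Add(-366, Pow(1, Rational(1, 2))), 3) = Mul(Add(-366, 1), 3) = Mul(-365, 3) = -1095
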